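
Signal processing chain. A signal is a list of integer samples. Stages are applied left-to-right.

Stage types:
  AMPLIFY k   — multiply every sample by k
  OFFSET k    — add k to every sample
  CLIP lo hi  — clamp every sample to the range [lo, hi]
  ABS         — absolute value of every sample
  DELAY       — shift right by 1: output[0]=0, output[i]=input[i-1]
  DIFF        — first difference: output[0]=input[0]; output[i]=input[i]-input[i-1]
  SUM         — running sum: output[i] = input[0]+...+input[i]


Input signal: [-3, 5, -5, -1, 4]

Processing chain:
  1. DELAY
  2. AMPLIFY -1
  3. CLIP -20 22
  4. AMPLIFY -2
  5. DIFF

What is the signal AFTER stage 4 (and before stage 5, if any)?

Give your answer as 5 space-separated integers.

Input: [-3, 5, -5, -1, 4]
Stage 1 (DELAY): [0, -3, 5, -5, -1] = [0, -3, 5, -5, -1] -> [0, -3, 5, -5, -1]
Stage 2 (AMPLIFY -1): 0*-1=0, -3*-1=3, 5*-1=-5, -5*-1=5, -1*-1=1 -> [0, 3, -5, 5, 1]
Stage 3 (CLIP -20 22): clip(0,-20,22)=0, clip(3,-20,22)=3, clip(-5,-20,22)=-5, clip(5,-20,22)=5, clip(1,-20,22)=1 -> [0, 3, -5, 5, 1]
Stage 4 (AMPLIFY -2): 0*-2=0, 3*-2=-6, -5*-2=10, 5*-2=-10, 1*-2=-2 -> [0, -6, 10, -10, -2]

Answer: 0 -6 10 -10 -2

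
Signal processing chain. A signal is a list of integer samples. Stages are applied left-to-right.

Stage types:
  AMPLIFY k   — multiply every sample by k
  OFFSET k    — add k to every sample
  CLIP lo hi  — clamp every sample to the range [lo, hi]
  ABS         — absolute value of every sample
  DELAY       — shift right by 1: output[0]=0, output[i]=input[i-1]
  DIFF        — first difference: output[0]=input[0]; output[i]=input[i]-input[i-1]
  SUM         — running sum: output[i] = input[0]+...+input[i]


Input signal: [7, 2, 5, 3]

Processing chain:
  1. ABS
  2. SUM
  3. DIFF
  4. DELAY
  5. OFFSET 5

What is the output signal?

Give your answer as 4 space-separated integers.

Input: [7, 2, 5, 3]
Stage 1 (ABS): |7|=7, |2|=2, |5|=5, |3|=3 -> [7, 2, 5, 3]
Stage 2 (SUM): sum[0..0]=7, sum[0..1]=9, sum[0..2]=14, sum[0..3]=17 -> [7, 9, 14, 17]
Stage 3 (DIFF): s[0]=7, 9-7=2, 14-9=5, 17-14=3 -> [7, 2, 5, 3]
Stage 4 (DELAY): [0, 7, 2, 5] = [0, 7, 2, 5] -> [0, 7, 2, 5]
Stage 5 (OFFSET 5): 0+5=5, 7+5=12, 2+5=7, 5+5=10 -> [5, 12, 7, 10]

Answer: 5 12 7 10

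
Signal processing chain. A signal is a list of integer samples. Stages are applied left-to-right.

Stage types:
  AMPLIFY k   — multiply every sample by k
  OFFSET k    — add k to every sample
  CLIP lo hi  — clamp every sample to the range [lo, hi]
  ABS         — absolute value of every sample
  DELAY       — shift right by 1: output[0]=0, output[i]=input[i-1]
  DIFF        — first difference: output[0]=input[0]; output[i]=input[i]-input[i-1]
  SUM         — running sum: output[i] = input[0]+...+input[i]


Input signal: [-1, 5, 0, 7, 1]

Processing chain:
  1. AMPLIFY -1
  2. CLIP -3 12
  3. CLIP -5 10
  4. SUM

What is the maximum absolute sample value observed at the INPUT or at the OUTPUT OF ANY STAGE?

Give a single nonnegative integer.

Input: [-1, 5, 0, 7, 1] (max |s|=7)
Stage 1 (AMPLIFY -1): -1*-1=1, 5*-1=-5, 0*-1=0, 7*-1=-7, 1*-1=-1 -> [1, -5, 0, -7, -1] (max |s|=7)
Stage 2 (CLIP -3 12): clip(1,-3,12)=1, clip(-5,-3,12)=-3, clip(0,-3,12)=0, clip(-7,-3,12)=-3, clip(-1,-3,12)=-1 -> [1, -3, 0, -3, -1] (max |s|=3)
Stage 3 (CLIP -5 10): clip(1,-5,10)=1, clip(-3,-5,10)=-3, clip(0,-5,10)=0, clip(-3,-5,10)=-3, clip(-1,-5,10)=-1 -> [1, -3, 0, -3, -1] (max |s|=3)
Stage 4 (SUM): sum[0..0]=1, sum[0..1]=-2, sum[0..2]=-2, sum[0..3]=-5, sum[0..4]=-6 -> [1, -2, -2, -5, -6] (max |s|=6)
Overall max amplitude: 7

Answer: 7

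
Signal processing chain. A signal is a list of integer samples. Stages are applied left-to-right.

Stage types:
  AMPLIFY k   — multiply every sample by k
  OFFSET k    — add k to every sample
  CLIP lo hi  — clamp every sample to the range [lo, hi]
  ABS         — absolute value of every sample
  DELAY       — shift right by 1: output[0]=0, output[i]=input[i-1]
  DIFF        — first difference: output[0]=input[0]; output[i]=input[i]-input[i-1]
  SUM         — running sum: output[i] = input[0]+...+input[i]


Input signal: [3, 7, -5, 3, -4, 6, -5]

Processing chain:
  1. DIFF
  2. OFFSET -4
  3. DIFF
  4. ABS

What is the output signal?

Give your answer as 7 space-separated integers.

Answer: 1 1 16 20 15 17 21

Derivation:
Input: [3, 7, -5, 3, -4, 6, -5]
Stage 1 (DIFF): s[0]=3, 7-3=4, -5-7=-12, 3--5=8, -4-3=-7, 6--4=10, -5-6=-11 -> [3, 4, -12, 8, -7, 10, -11]
Stage 2 (OFFSET -4): 3+-4=-1, 4+-4=0, -12+-4=-16, 8+-4=4, -7+-4=-11, 10+-4=6, -11+-4=-15 -> [-1, 0, -16, 4, -11, 6, -15]
Stage 3 (DIFF): s[0]=-1, 0--1=1, -16-0=-16, 4--16=20, -11-4=-15, 6--11=17, -15-6=-21 -> [-1, 1, -16, 20, -15, 17, -21]
Stage 4 (ABS): |-1|=1, |1|=1, |-16|=16, |20|=20, |-15|=15, |17|=17, |-21|=21 -> [1, 1, 16, 20, 15, 17, 21]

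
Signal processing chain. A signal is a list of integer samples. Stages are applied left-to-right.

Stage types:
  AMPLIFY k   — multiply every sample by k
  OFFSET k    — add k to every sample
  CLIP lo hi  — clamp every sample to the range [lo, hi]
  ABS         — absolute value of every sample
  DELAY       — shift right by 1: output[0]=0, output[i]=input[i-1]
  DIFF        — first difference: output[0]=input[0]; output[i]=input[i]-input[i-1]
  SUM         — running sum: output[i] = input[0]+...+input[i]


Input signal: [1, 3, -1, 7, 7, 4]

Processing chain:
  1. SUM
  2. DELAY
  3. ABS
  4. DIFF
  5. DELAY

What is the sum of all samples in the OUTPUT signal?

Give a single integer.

Answer: 10

Derivation:
Input: [1, 3, -1, 7, 7, 4]
Stage 1 (SUM): sum[0..0]=1, sum[0..1]=4, sum[0..2]=3, sum[0..3]=10, sum[0..4]=17, sum[0..5]=21 -> [1, 4, 3, 10, 17, 21]
Stage 2 (DELAY): [0, 1, 4, 3, 10, 17] = [0, 1, 4, 3, 10, 17] -> [0, 1, 4, 3, 10, 17]
Stage 3 (ABS): |0|=0, |1|=1, |4|=4, |3|=3, |10|=10, |17|=17 -> [0, 1, 4, 3, 10, 17]
Stage 4 (DIFF): s[0]=0, 1-0=1, 4-1=3, 3-4=-1, 10-3=7, 17-10=7 -> [0, 1, 3, -1, 7, 7]
Stage 5 (DELAY): [0, 0, 1, 3, -1, 7] = [0, 0, 1, 3, -1, 7] -> [0, 0, 1, 3, -1, 7]
Output sum: 10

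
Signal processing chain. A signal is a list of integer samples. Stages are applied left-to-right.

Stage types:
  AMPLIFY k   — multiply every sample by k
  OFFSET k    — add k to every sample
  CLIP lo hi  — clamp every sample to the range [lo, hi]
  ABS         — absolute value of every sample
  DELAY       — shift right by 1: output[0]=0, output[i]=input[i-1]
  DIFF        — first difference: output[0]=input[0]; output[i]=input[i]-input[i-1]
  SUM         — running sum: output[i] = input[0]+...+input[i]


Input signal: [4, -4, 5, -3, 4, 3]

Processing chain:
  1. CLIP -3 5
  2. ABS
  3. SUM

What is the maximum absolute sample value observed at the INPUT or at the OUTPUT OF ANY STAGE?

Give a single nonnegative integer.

Input: [4, -4, 5, -3, 4, 3] (max |s|=5)
Stage 1 (CLIP -3 5): clip(4,-3,5)=4, clip(-4,-3,5)=-3, clip(5,-3,5)=5, clip(-3,-3,5)=-3, clip(4,-3,5)=4, clip(3,-3,5)=3 -> [4, -3, 5, -3, 4, 3] (max |s|=5)
Stage 2 (ABS): |4|=4, |-3|=3, |5|=5, |-3|=3, |4|=4, |3|=3 -> [4, 3, 5, 3, 4, 3] (max |s|=5)
Stage 3 (SUM): sum[0..0]=4, sum[0..1]=7, sum[0..2]=12, sum[0..3]=15, sum[0..4]=19, sum[0..5]=22 -> [4, 7, 12, 15, 19, 22] (max |s|=22)
Overall max amplitude: 22

Answer: 22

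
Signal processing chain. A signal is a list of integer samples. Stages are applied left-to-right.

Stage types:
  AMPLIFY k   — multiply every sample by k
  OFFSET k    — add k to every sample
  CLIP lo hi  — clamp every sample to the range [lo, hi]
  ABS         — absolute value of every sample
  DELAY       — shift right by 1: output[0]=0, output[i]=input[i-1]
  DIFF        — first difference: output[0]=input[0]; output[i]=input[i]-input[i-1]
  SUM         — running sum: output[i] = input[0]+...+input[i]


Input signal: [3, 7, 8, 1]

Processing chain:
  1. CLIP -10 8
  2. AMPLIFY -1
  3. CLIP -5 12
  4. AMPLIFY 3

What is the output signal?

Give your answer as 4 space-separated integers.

Input: [3, 7, 8, 1]
Stage 1 (CLIP -10 8): clip(3,-10,8)=3, clip(7,-10,8)=7, clip(8,-10,8)=8, clip(1,-10,8)=1 -> [3, 7, 8, 1]
Stage 2 (AMPLIFY -1): 3*-1=-3, 7*-1=-7, 8*-1=-8, 1*-1=-1 -> [-3, -7, -8, -1]
Stage 3 (CLIP -5 12): clip(-3,-5,12)=-3, clip(-7,-5,12)=-5, clip(-8,-5,12)=-5, clip(-1,-5,12)=-1 -> [-3, -5, -5, -1]
Stage 4 (AMPLIFY 3): -3*3=-9, -5*3=-15, -5*3=-15, -1*3=-3 -> [-9, -15, -15, -3]

Answer: -9 -15 -15 -3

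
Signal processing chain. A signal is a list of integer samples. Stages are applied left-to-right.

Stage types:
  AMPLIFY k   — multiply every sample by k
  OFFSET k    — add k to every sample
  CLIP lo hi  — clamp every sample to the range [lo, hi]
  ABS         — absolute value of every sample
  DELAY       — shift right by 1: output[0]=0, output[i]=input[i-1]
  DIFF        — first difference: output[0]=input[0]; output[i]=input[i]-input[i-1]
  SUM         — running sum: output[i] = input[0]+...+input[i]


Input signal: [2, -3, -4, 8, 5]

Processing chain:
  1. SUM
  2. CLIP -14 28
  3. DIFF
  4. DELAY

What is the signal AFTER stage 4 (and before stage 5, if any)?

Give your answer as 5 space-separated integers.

Answer: 0 2 -3 -4 8

Derivation:
Input: [2, -3, -4, 8, 5]
Stage 1 (SUM): sum[0..0]=2, sum[0..1]=-1, sum[0..2]=-5, sum[0..3]=3, sum[0..4]=8 -> [2, -1, -5, 3, 8]
Stage 2 (CLIP -14 28): clip(2,-14,28)=2, clip(-1,-14,28)=-1, clip(-5,-14,28)=-5, clip(3,-14,28)=3, clip(8,-14,28)=8 -> [2, -1, -5, 3, 8]
Stage 3 (DIFF): s[0]=2, -1-2=-3, -5--1=-4, 3--5=8, 8-3=5 -> [2, -3, -4, 8, 5]
Stage 4 (DELAY): [0, 2, -3, -4, 8] = [0, 2, -3, -4, 8] -> [0, 2, -3, -4, 8]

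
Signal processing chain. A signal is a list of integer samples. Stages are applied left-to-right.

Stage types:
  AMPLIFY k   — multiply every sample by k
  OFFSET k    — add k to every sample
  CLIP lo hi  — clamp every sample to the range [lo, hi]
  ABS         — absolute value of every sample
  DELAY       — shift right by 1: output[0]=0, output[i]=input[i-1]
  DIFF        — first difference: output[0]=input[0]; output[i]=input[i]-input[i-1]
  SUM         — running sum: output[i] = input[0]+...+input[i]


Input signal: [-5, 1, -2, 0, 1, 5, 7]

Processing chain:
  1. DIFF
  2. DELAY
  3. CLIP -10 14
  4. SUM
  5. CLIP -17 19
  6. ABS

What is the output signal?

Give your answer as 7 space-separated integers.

Answer: 0 5 1 2 0 1 5

Derivation:
Input: [-5, 1, -2, 0, 1, 5, 7]
Stage 1 (DIFF): s[0]=-5, 1--5=6, -2-1=-3, 0--2=2, 1-0=1, 5-1=4, 7-5=2 -> [-5, 6, -3, 2, 1, 4, 2]
Stage 2 (DELAY): [0, -5, 6, -3, 2, 1, 4] = [0, -5, 6, -3, 2, 1, 4] -> [0, -5, 6, -3, 2, 1, 4]
Stage 3 (CLIP -10 14): clip(0,-10,14)=0, clip(-5,-10,14)=-5, clip(6,-10,14)=6, clip(-3,-10,14)=-3, clip(2,-10,14)=2, clip(1,-10,14)=1, clip(4,-10,14)=4 -> [0, -5, 6, -3, 2, 1, 4]
Stage 4 (SUM): sum[0..0]=0, sum[0..1]=-5, sum[0..2]=1, sum[0..3]=-2, sum[0..4]=0, sum[0..5]=1, sum[0..6]=5 -> [0, -5, 1, -2, 0, 1, 5]
Stage 5 (CLIP -17 19): clip(0,-17,19)=0, clip(-5,-17,19)=-5, clip(1,-17,19)=1, clip(-2,-17,19)=-2, clip(0,-17,19)=0, clip(1,-17,19)=1, clip(5,-17,19)=5 -> [0, -5, 1, -2, 0, 1, 5]
Stage 6 (ABS): |0|=0, |-5|=5, |1|=1, |-2|=2, |0|=0, |1|=1, |5|=5 -> [0, 5, 1, 2, 0, 1, 5]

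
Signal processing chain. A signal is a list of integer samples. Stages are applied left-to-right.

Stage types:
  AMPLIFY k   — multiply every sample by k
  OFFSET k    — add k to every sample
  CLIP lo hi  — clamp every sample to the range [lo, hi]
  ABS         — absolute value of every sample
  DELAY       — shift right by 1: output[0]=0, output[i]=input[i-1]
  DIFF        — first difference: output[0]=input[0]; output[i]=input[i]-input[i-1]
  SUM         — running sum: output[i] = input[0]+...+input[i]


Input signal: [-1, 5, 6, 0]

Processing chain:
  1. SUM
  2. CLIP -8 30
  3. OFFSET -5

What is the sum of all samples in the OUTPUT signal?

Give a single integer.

Answer: 3

Derivation:
Input: [-1, 5, 6, 0]
Stage 1 (SUM): sum[0..0]=-1, sum[0..1]=4, sum[0..2]=10, sum[0..3]=10 -> [-1, 4, 10, 10]
Stage 2 (CLIP -8 30): clip(-1,-8,30)=-1, clip(4,-8,30)=4, clip(10,-8,30)=10, clip(10,-8,30)=10 -> [-1, 4, 10, 10]
Stage 3 (OFFSET -5): -1+-5=-6, 4+-5=-1, 10+-5=5, 10+-5=5 -> [-6, -1, 5, 5]
Output sum: 3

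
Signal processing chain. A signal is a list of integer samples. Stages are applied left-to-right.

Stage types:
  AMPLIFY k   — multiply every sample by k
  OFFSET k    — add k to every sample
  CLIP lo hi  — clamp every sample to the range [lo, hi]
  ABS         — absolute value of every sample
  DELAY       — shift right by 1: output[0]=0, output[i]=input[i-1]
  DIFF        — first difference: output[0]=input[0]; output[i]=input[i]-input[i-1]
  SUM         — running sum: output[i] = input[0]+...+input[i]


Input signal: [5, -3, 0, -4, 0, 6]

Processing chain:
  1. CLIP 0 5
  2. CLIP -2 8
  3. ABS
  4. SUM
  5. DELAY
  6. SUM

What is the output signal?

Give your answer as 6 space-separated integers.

Input: [5, -3, 0, -4, 0, 6]
Stage 1 (CLIP 0 5): clip(5,0,5)=5, clip(-3,0,5)=0, clip(0,0,5)=0, clip(-4,0,5)=0, clip(0,0,5)=0, clip(6,0,5)=5 -> [5, 0, 0, 0, 0, 5]
Stage 2 (CLIP -2 8): clip(5,-2,8)=5, clip(0,-2,8)=0, clip(0,-2,8)=0, clip(0,-2,8)=0, clip(0,-2,8)=0, clip(5,-2,8)=5 -> [5, 0, 0, 0, 0, 5]
Stage 3 (ABS): |5|=5, |0|=0, |0|=0, |0|=0, |0|=0, |5|=5 -> [5, 0, 0, 0, 0, 5]
Stage 4 (SUM): sum[0..0]=5, sum[0..1]=5, sum[0..2]=5, sum[0..3]=5, sum[0..4]=5, sum[0..5]=10 -> [5, 5, 5, 5, 5, 10]
Stage 5 (DELAY): [0, 5, 5, 5, 5, 5] = [0, 5, 5, 5, 5, 5] -> [0, 5, 5, 5, 5, 5]
Stage 6 (SUM): sum[0..0]=0, sum[0..1]=5, sum[0..2]=10, sum[0..3]=15, sum[0..4]=20, sum[0..5]=25 -> [0, 5, 10, 15, 20, 25]

Answer: 0 5 10 15 20 25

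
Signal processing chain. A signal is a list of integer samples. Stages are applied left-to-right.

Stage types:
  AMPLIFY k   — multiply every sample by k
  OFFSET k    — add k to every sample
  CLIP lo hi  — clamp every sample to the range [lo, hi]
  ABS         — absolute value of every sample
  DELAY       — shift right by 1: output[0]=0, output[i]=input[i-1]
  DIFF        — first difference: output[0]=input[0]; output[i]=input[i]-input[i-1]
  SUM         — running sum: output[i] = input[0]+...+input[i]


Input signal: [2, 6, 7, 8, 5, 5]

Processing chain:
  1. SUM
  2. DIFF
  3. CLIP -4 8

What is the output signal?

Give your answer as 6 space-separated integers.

Answer: 2 6 7 8 5 5

Derivation:
Input: [2, 6, 7, 8, 5, 5]
Stage 1 (SUM): sum[0..0]=2, sum[0..1]=8, sum[0..2]=15, sum[0..3]=23, sum[0..4]=28, sum[0..5]=33 -> [2, 8, 15, 23, 28, 33]
Stage 2 (DIFF): s[0]=2, 8-2=6, 15-8=7, 23-15=8, 28-23=5, 33-28=5 -> [2, 6, 7, 8, 5, 5]
Stage 3 (CLIP -4 8): clip(2,-4,8)=2, clip(6,-4,8)=6, clip(7,-4,8)=7, clip(8,-4,8)=8, clip(5,-4,8)=5, clip(5,-4,8)=5 -> [2, 6, 7, 8, 5, 5]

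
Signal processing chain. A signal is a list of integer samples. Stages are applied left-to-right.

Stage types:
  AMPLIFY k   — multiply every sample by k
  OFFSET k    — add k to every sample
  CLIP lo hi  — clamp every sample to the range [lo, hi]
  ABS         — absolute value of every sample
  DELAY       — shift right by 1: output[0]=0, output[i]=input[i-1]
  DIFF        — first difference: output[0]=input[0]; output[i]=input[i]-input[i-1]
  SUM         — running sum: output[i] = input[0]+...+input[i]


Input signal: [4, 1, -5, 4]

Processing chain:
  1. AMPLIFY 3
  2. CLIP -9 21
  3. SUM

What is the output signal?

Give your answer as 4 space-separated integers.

Input: [4, 1, -5, 4]
Stage 1 (AMPLIFY 3): 4*3=12, 1*3=3, -5*3=-15, 4*3=12 -> [12, 3, -15, 12]
Stage 2 (CLIP -9 21): clip(12,-9,21)=12, clip(3,-9,21)=3, clip(-15,-9,21)=-9, clip(12,-9,21)=12 -> [12, 3, -9, 12]
Stage 3 (SUM): sum[0..0]=12, sum[0..1]=15, sum[0..2]=6, sum[0..3]=18 -> [12, 15, 6, 18]

Answer: 12 15 6 18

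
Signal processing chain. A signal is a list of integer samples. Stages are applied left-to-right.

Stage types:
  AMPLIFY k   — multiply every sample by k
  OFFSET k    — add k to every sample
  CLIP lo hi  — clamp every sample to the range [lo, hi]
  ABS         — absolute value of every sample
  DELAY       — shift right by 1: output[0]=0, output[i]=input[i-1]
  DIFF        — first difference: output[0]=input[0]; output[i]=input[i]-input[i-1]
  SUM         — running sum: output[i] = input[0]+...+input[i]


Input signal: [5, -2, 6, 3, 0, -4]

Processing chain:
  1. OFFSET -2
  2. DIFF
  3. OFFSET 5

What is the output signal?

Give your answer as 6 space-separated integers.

Answer: 8 -2 13 2 2 1

Derivation:
Input: [5, -2, 6, 3, 0, -4]
Stage 1 (OFFSET -2): 5+-2=3, -2+-2=-4, 6+-2=4, 3+-2=1, 0+-2=-2, -4+-2=-6 -> [3, -4, 4, 1, -2, -6]
Stage 2 (DIFF): s[0]=3, -4-3=-7, 4--4=8, 1-4=-3, -2-1=-3, -6--2=-4 -> [3, -7, 8, -3, -3, -4]
Stage 3 (OFFSET 5): 3+5=8, -7+5=-2, 8+5=13, -3+5=2, -3+5=2, -4+5=1 -> [8, -2, 13, 2, 2, 1]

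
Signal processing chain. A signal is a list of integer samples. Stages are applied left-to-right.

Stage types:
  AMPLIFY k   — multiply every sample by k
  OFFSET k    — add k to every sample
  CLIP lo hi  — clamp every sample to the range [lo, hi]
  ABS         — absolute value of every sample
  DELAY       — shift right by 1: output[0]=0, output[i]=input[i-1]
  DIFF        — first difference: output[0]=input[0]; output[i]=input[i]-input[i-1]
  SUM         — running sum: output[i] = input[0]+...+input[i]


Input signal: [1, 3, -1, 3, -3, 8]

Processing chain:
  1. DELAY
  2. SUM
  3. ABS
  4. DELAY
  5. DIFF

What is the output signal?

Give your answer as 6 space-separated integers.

Answer: 0 0 1 3 -1 3

Derivation:
Input: [1, 3, -1, 3, -3, 8]
Stage 1 (DELAY): [0, 1, 3, -1, 3, -3] = [0, 1, 3, -1, 3, -3] -> [0, 1, 3, -1, 3, -3]
Stage 2 (SUM): sum[0..0]=0, sum[0..1]=1, sum[0..2]=4, sum[0..3]=3, sum[0..4]=6, sum[0..5]=3 -> [0, 1, 4, 3, 6, 3]
Stage 3 (ABS): |0|=0, |1|=1, |4|=4, |3|=3, |6|=6, |3|=3 -> [0, 1, 4, 3, 6, 3]
Stage 4 (DELAY): [0, 0, 1, 4, 3, 6] = [0, 0, 1, 4, 3, 6] -> [0, 0, 1, 4, 3, 6]
Stage 5 (DIFF): s[0]=0, 0-0=0, 1-0=1, 4-1=3, 3-4=-1, 6-3=3 -> [0, 0, 1, 3, -1, 3]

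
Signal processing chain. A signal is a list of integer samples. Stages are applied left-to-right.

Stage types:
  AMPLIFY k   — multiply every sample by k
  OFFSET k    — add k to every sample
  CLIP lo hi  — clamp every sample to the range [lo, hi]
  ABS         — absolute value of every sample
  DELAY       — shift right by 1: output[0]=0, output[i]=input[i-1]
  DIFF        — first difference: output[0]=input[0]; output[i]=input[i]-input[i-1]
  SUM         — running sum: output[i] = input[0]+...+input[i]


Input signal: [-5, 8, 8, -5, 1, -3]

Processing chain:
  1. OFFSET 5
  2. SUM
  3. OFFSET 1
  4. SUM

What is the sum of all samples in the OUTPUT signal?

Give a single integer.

Answer: 366

Derivation:
Input: [-5, 8, 8, -5, 1, -3]
Stage 1 (OFFSET 5): -5+5=0, 8+5=13, 8+5=13, -5+5=0, 1+5=6, -3+5=2 -> [0, 13, 13, 0, 6, 2]
Stage 2 (SUM): sum[0..0]=0, sum[0..1]=13, sum[0..2]=26, sum[0..3]=26, sum[0..4]=32, sum[0..5]=34 -> [0, 13, 26, 26, 32, 34]
Stage 3 (OFFSET 1): 0+1=1, 13+1=14, 26+1=27, 26+1=27, 32+1=33, 34+1=35 -> [1, 14, 27, 27, 33, 35]
Stage 4 (SUM): sum[0..0]=1, sum[0..1]=15, sum[0..2]=42, sum[0..3]=69, sum[0..4]=102, sum[0..5]=137 -> [1, 15, 42, 69, 102, 137]
Output sum: 366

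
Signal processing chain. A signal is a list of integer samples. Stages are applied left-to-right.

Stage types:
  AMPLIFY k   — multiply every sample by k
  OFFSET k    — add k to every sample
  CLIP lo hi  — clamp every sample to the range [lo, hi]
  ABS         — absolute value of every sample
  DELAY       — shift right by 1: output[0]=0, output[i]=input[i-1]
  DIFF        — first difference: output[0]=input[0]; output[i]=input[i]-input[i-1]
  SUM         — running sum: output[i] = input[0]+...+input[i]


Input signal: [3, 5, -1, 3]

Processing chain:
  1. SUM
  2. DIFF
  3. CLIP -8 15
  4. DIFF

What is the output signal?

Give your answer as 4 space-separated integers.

Answer: 3 2 -6 4

Derivation:
Input: [3, 5, -1, 3]
Stage 1 (SUM): sum[0..0]=3, sum[0..1]=8, sum[0..2]=7, sum[0..3]=10 -> [3, 8, 7, 10]
Stage 2 (DIFF): s[0]=3, 8-3=5, 7-8=-1, 10-7=3 -> [3, 5, -1, 3]
Stage 3 (CLIP -8 15): clip(3,-8,15)=3, clip(5,-8,15)=5, clip(-1,-8,15)=-1, clip(3,-8,15)=3 -> [3, 5, -1, 3]
Stage 4 (DIFF): s[0]=3, 5-3=2, -1-5=-6, 3--1=4 -> [3, 2, -6, 4]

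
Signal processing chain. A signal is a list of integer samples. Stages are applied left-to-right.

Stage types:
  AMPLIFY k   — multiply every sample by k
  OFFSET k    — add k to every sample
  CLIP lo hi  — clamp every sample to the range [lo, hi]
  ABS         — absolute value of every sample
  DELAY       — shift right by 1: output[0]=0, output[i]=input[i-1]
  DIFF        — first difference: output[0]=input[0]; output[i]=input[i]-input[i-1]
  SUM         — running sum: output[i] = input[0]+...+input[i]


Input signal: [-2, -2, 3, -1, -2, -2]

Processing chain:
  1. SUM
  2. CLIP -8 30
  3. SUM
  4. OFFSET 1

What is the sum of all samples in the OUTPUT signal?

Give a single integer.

Input: [-2, -2, 3, -1, -2, -2]
Stage 1 (SUM): sum[0..0]=-2, sum[0..1]=-4, sum[0..2]=-1, sum[0..3]=-2, sum[0..4]=-4, sum[0..5]=-6 -> [-2, -4, -1, -2, -4, -6]
Stage 2 (CLIP -8 30): clip(-2,-8,30)=-2, clip(-4,-8,30)=-4, clip(-1,-8,30)=-1, clip(-2,-8,30)=-2, clip(-4,-8,30)=-4, clip(-6,-8,30)=-6 -> [-2, -4, -1, -2, -4, -6]
Stage 3 (SUM): sum[0..0]=-2, sum[0..1]=-6, sum[0..2]=-7, sum[0..3]=-9, sum[0..4]=-13, sum[0..5]=-19 -> [-2, -6, -7, -9, -13, -19]
Stage 4 (OFFSET 1): -2+1=-1, -6+1=-5, -7+1=-6, -9+1=-8, -13+1=-12, -19+1=-18 -> [-1, -5, -6, -8, -12, -18]
Output sum: -50

Answer: -50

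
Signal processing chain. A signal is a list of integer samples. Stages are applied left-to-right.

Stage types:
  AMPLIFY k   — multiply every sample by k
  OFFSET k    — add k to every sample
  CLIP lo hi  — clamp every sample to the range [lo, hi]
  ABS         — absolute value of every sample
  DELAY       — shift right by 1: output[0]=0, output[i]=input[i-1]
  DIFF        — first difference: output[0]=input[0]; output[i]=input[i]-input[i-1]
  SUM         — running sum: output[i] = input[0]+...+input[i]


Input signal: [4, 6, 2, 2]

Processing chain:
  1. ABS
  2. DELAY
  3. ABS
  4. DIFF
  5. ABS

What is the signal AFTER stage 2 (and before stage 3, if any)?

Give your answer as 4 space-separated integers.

Input: [4, 6, 2, 2]
Stage 1 (ABS): |4|=4, |6|=6, |2|=2, |2|=2 -> [4, 6, 2, 2]
Stage 2 (DELAY): [0, 4, 6, 2] = [0, 4, 6, 2] -> [0, 4, 6, 2]

Answer: 0 4 6 2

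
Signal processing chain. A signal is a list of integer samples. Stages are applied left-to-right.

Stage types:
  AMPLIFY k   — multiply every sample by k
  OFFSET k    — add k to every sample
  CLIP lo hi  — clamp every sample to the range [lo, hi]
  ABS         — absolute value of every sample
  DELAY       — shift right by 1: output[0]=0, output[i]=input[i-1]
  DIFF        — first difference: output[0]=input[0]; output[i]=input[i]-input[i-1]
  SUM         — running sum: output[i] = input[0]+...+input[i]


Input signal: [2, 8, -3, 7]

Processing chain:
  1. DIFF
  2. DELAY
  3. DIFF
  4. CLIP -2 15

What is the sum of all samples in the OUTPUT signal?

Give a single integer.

Answer: 4

Derivation:
Input: [2, 8, -3, 7]
Stage 1 (DIFF): s[0]=2, 8-2=6, -3-8=-11, 7--3=10 -> [2, 6, -11, 10]
Stage 2 (DELAY): [0, 2, 6, -11] = [0, 2, 6, -11] -> [0, 2, 6, -11]
Stage 3 (DIFF): s[0]=0, 2-0=2, 6-2=4, -11-6=-17 -> [0, 2, 4, -17]
Stage 4 (CLIP -2 15): clip(0,-2,15)=0, clip(2,-2,15)=2, clip(4,-2,15)=4, clip(-17,-2,15)=-2 -> [0, 2, 4, -2]
Output sum: 4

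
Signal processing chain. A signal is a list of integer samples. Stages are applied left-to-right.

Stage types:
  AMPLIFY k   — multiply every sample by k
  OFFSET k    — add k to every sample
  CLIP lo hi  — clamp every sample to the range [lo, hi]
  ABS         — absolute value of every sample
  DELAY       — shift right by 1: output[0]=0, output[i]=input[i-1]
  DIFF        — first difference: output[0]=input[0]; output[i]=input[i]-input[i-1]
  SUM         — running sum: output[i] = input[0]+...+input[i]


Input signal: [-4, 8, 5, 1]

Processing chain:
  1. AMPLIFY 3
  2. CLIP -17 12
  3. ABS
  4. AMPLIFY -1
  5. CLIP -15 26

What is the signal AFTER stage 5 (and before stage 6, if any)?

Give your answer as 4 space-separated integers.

Answer: -12 -12 -12 -3

Derivation:
Input: [-4, 8, 5, 1]
Stage 1 (AMPLIFY 3): -4*3=-12, 8*3=24, 5*3=15, 1*3=3 -> [-12, 24, 15, 3]
Stage 2 (CLIP -17 12): clip(-12,-17,12)=-12, clip(24,-17,12)=12, clip(15,-17,12)=12, clip(3,-17,12)=3 -> [-12, 12, 12, 3]
Stage 3 (ABS): |-12|=12, |12|=12, |12|=12, |3|=3 -> [12, 12, 12, 3]
Stage 4 (AMPLIFY -1): 12*-1=-12, 12*-1=-12, 12*-1=-12, 3*-1=-3 -> [-12, -12, -12, -3]
Stage 5 (CLIP -15 26): clip(-12,-15,26)=-12, clip(-12,-15,26)=-12, clip(-12,-15,26)=-12, clip(-3,-15,26)=-3 -> [-12, -12, -12, -3]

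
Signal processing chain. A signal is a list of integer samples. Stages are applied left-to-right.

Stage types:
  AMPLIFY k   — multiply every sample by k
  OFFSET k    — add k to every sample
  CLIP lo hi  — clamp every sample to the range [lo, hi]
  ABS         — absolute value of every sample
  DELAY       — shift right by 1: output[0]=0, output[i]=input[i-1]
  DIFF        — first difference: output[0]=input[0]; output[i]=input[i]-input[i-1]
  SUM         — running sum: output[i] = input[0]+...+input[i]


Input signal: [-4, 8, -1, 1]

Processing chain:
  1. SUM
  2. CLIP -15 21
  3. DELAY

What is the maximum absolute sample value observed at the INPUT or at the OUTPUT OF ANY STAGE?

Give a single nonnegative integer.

Answer: 8

Derivation:
Input: [-4, 8, -1, 1] (max |s|=8)
Stage 1 (SUM): sum[0..0]=-4, sum[0..1]=4, sum[0..2]=3, sum[0..3]=4 -> [-4, 4, 3, 4] (max |s|=4)
Stage 2 (CLIP -15 21): clip(-4,-15,21)=-4, clip(4,-15,21)=4, clip(3,-15,21)=3, clip(4,-15,21)=4 -> [-4, 4, 3, 4] (max |s|=4)
Stage 3 (DELAY): [0, -4, 4, 3] = [0, -4, 4, 3] -> [0, -4, 4, 3] (max |s|=4)
Overall max amplitude: 8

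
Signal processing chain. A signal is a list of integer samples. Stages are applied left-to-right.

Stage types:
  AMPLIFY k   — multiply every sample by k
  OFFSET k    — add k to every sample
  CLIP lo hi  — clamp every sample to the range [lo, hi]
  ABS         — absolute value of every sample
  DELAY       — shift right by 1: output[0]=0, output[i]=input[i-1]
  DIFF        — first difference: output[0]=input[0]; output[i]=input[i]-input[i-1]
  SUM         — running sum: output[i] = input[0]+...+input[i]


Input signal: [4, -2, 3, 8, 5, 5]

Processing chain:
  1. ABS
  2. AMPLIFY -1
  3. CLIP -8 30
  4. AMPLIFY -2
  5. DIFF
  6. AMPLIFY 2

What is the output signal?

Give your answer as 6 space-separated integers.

Input: [4, -2, 3, 8, 5, 5]
Stage 1 (ABS): |4|=4, |-2|=2, |3|=3, |8|=8, |5|=5, |5|=5 -> [4, 2, 3, 8, 5, 5]
Stage 2 (AMPLIFY -1): 4*-1=-4, 2*-1=-2, 3*-1=-3, 8*-1=-8, 5*-1=-5, 5*-1=-5 -> [-4, -2, -3, -8, -5, -5]
Stage 3 (CLIP -8 30): clip(-4,-8,30)=-4, clip(-2,-8,30)=-2, clip(-3,-8,30)=-3, clip(-8,-8,30)=-8, clip(-5,-8,30)=-5, clip(-5,-8,30)=-5 -> [-4, -2, -3, -8, -5, -5]
Stage 4 (AMPLIFY -2): -4*-2=8, -2*-2=4, -3*-2=6, -8*-2=16, -5*-2=10, -5*-2=10 -> [8, 4, 6, 16, 10, 10]
Stage 5 (DIFF): s[0]=8, 4-8=-4, 6-4=2, 16-6=10, 10-16=-6, 10-10=0 -> [8, -4, 2, 10, -6, 0]
Stage 6 (AMPLIFY 2): 8*2=16, -4*2=-8, 2*2=4, 10*2=20, -6*2=-12, 0*2=0 -> [16, -8, 4, 20, -12, 0]

Answer: 16 -8 4 20 -12 0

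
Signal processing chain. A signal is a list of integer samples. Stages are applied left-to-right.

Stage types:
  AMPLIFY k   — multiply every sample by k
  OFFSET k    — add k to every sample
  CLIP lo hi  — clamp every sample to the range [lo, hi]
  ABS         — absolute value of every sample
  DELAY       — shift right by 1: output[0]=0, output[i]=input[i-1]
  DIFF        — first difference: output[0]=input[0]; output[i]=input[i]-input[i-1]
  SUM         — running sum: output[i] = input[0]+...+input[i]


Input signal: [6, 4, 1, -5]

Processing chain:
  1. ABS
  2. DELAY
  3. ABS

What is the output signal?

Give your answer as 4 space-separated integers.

Input: [6, 4, 1, -5]
Stage 1 (ABS): |6|=6, |4|=4, |1|=1, |-5|=5 -> [6, 4, 1, 5]
Stage 2 (DELAY): [0, 6, 4, 1] = [0, 6, 4, 1] -> [0, 6, 4, 1]
Stage 3 (ABS): |0|=0, |6|=6, |4|=4, |1|=1 -> [0, 6, 4, 1]

Answer: 0 6 4 1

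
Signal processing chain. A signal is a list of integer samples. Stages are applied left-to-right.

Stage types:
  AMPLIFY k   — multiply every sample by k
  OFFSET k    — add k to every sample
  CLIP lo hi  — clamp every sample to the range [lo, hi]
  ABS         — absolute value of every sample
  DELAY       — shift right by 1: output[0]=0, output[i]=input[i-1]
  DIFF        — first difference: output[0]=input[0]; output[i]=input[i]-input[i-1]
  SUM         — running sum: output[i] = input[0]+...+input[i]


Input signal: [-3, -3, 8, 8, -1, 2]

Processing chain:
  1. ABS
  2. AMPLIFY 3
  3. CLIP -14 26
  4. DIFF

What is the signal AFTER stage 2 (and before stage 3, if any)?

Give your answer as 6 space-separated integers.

Answer: 9 9 24 24 3 6

Derivation:
Input: [-3, -3, 8, 8, -1, 2]
Stage 1 (ABS): |-3|=3, |-3|=3, |8|=8, |8|=8, |-1|=1, |2|=2 -> [3, 3, 8, 8, 1, 2]
Stage 2 (AMPLIFY 3): 3*3=9, 3*3=9, 8*3=24, 8*3=24, 1*3=3, 2*3=6 -> [9, 9, 24, 24, 3, 6]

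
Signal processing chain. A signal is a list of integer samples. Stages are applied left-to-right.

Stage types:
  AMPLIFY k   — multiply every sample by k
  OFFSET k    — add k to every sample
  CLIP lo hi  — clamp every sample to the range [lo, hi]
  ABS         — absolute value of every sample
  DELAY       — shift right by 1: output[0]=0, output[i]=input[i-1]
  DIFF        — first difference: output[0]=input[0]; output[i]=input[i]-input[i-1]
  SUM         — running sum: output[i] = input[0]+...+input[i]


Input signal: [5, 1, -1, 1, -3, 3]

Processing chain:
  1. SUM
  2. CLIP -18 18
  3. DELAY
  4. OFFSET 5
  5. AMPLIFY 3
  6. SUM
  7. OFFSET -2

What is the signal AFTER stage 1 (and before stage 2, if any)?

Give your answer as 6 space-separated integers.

Input: [5, 1, -1, 1, -3, 3]
Stage 1 (SUM): sum[0..0]=5, sum[0..1]=6, sum[0..2]=5, sum[0..3]=6, sum[0..4]=3, sum[0..5]=6 -> [5, 6, 5, 6, 3, 6]

Answer: 5 6 5 6 3 6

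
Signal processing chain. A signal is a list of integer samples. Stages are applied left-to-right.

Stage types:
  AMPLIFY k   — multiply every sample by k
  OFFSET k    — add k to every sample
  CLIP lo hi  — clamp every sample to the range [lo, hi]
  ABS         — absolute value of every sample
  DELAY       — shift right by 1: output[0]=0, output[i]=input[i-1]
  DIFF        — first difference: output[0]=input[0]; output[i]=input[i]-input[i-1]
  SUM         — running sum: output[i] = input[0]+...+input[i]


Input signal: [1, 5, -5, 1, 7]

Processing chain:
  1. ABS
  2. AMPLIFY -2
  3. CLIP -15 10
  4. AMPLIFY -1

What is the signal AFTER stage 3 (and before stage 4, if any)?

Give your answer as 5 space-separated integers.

Input: [1, 5, -5, 1, 7]
Stage 1 (ABS): |1|=1, |5|=5, |-5|=5, |1|=1, |7|=7 -> [1, 5, 5, 1, 7]
Stage 2 (AMPLIFY -2): 1*-2=-2, 5*-2=-10, 5*-2=-10, 1*-2=-2, 7*-2=-14 -> [-2, -10, -10, -2, -14]
Stage 3 (CLIP -15 10): clip(-2,-15,10)=-2, clip(-10,-15,10)=-10, clip(-10,-15,10)=-10, clip(-2,-15,10)=-2, clip(-14,-15,10)=-14 -> [-2, -10, -10, -2, -14]

Answer: -2 -10 -10 -2 -14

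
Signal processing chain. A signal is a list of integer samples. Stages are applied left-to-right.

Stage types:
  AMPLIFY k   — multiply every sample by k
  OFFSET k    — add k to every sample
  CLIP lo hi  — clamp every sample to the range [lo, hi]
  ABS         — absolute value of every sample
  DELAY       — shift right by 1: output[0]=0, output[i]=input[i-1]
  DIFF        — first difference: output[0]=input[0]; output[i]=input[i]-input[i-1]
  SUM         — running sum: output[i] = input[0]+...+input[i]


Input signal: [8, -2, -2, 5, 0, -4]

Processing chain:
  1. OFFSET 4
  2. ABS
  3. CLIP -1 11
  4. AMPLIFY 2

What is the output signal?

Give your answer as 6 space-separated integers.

Input: [8, -2, -2, 5, 0, -4]
Stage 1 (OFFSET 4): 8+4=12, -2+4=2, -2+4=2, 5+4=9, 0+4=4, -4+4=0 -> [12, 2, 2, 9, 4, 0]
Stage 2 (ABS): |12|=12, |2|=2, |2|=2, |9|=9, |4|=4, |0|=0 -> [12, 2, 2, 9, 4, 0]
Stage 3 (CLIP -1 11): clip(12,-1,11)=11, clip(2,-1,11)=2, clip(2,-1,11)=2, clip(9,-1,11)=9, clip(4,-1,11)=4, clip(0,-1,11)=0 -> [11, 2, 2, 9, 4, 0]
Stage 4 (AMPLIFY 2): 11*2=22, 2*2=4, 2*2=4, 9*2=18, 4*2=8, 0*2=0 -> [22, 4, 4, 18, 8, 0]

Answer: 22 4 4 18 8 0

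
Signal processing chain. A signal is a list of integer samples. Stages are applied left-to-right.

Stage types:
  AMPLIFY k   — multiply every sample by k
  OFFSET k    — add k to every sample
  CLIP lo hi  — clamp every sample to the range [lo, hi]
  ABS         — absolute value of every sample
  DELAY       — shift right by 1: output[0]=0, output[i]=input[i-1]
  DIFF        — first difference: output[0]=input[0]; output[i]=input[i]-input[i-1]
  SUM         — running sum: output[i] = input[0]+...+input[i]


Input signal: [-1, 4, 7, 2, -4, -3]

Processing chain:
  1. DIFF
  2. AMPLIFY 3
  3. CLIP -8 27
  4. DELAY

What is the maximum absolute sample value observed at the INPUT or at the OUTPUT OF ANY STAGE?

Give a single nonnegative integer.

Answer: 18

Derivation:
Input: [-1, 4, 7, 2, -4, -3] (max |s|=7)
Stage 1 (DIFF): s[0]=-1, 4--1=5, 7-4=3, 2-7=-5, -4-2=-6, -3--4=1 -> [-1, 5, 3, -5, -6, 1] (max |s|=6)
Stage 2 (AMPLIFY 3): -1*3=-3, 5*3=15, 3*3=9, -5*3=-15, -6*3=-18, 1*3=3 -> [-3, 15, 9, -15, -18, 3] (max |s|=18)
Stage 3 (CLIP -8 27): clip(-3,-8,27)=-3, clip(15,-8,27)=15, clip(9,-8,27)=9, clip(-15,-8,27)=-8, clip(-18,-8,27)=-8, clip(3,-8,27)=3 -> [-3, 15, 9, -8, -8, 3] (max |s|=15)
Stage 4 (DELAY): [0, -3, 15, 9, -8, -8] = [0, -3, 15, 9, -8, -8] -> [0, -3, 15, 9, -8, -8] (max |s|=15)
Overall max amplitude: 18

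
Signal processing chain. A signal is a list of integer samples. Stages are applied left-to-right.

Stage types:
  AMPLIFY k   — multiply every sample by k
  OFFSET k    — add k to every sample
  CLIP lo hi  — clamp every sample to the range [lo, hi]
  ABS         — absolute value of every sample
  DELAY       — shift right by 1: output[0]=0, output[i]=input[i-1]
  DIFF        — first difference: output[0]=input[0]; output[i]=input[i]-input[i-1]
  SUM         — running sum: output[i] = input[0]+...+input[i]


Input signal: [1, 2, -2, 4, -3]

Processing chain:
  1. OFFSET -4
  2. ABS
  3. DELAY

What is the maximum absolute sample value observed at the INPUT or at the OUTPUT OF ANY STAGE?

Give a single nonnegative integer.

Answer: 7

Derivation:
Input: [1, 2, -2, 4, -3] (max |s|=4)
Stage 1 (OFFSET -4): 1+-4=-3, 2+-4=-2, -2+-4=-6, 4+-4=0, -3+-4=-7 -> [-3, -2, -6, 0, -7] (max |s|=7)
Stage 2 (ABS): |-3|=3, |-2|=2, |-6|=6, |0|=0, |-7|=7 -> [3, 2, 6, 0, 7] (max |s|=7)
Stage 3 (DELAY): [0, 3, 2, 6, 0] = [0, 3, 2, 6, 0] -> [0, 3, 2, 6, 0] (max |s|=6)
Overall max amplitude: 7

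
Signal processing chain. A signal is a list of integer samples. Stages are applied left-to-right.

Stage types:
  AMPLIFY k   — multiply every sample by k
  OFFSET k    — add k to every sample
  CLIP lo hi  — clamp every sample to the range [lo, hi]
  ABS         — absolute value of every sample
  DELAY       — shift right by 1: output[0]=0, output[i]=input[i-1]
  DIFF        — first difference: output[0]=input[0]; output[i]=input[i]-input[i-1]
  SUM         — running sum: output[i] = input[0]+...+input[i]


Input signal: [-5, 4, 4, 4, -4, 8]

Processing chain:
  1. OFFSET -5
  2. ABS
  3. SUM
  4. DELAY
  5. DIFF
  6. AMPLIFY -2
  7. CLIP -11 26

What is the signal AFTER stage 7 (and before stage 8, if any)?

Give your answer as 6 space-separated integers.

Input: [-5, 4, 4, 4, -4, 8]
Stage 1 (OFFSET -5): -5+-5=-10, 4+-5=-1, 4+-5=-1, 4+-5=-1, -4+-5=-9, 8+-5=3 -> [-10, -1, -1, -1, -9, 3]
Stage 2 (ABS): |-10|=10, |-1|=1, |-1|=1, |-1|=1, |-9|=9, |3|=3 -> [10, 1, 1, 1, 9, 3]
Stage 3 (SUM): sum[0..0]=10, sum[0..1]=11, sum[0..2]=12, sum[0..3]=13, sum[0..4]=22, sum[0..5]=25 -> [10, 11, 12, 13, 22, 25]
Stage 4 (DELAY): [0, 10, 11, 12, 13, 22] = [0, 10, 11, 12, 13, 22] -> [0, 10, 11, 12, 13, 22]
Stage 5 (DIFF): s[0]=0, 10-0=10, 11-10=1, 12-11=1, 13-12=1, 22-13=9 -> [0, 10, 1, 1, 1, 9]
Stage 6 (AMPLIFY -2): 0*-2=0, 10*-2=-20, 1*-2=-2, 1*-2=-2, 1*-2=-2, 9*-2=-18 -> [0, -20, -2, -2, -2, -18]
Stage 7 (CLIP -11 26): clip(0,-11,26)=0, clip(-20,-11,26)=-11, clip(-2,-11,26)=-2, clip(-2,-11,26)=-2, clip(-2,-11,26)=-2, clip(-18,-11,26)=-11 -> [0, -11, -2, -2, -2, -11]

Answer: 0 -11 -2 -2 -2 -11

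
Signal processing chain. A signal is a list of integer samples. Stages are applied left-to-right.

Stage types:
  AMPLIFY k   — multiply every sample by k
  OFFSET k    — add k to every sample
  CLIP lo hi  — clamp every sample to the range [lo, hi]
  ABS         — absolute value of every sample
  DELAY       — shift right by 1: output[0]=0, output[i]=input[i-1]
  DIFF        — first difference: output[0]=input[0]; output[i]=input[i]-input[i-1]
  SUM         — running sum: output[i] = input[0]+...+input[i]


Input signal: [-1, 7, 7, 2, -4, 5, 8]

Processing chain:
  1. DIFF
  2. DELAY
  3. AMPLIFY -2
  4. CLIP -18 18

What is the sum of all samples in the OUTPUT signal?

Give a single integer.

Input: [-1, 7, 7, 2, -4, 5, 8]
Stage 1 (DIFF): s[0]=-1, 7--1=8, 7-7=0, 2-7=-5, -4-2=-6, 5--4=9, 8-5=3 -> [-1, 8, 0, -5, -6, 9, 3]
Stage 2 (DELAY): [0, -1, 8, 0, -5, -6, 9] = [0, -1, 8, 0, -5, -6, 9] -> [0, -1, 8, 0, -5, -6, 9]
Stage 3 (AMPLIFY -2): 0*-2=0, -1*-2=2, 8*-2=-16, 0*-2=0, -5*-2=10, -6*-2=12, 9*-2=-18 -> [0, 2, -16, 0, 10, 12, -18]
Stage 4 (CLIP -18 18): clip(0,-18,18)=0, clip(2,-18,18)=2, clip(-16,-18,18)=-16, clip(0,-18,18)=0, clip(10,-18,18)=10, clip(12,-18,18)=12, clip(-18,-18,18)=-18 -> [0, 2, -16, 0, 10, 12, -18]
Output sum: -10

Answer: -10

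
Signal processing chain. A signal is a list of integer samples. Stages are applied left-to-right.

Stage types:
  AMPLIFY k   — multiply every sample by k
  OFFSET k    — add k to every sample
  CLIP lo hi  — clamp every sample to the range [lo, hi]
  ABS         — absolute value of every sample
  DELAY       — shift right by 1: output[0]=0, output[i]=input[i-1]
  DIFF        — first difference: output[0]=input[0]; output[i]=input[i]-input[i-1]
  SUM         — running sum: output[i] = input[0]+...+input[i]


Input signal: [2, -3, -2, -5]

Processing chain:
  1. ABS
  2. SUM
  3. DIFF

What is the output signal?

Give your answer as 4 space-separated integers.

Answer: 2 3 2 5

Derivation:
Input: [2, -3, -2, -5]
Stage 1 (ABS): |2|=2, |-3|=3, |-2|=2, |-5|=5 -> [2, 3, 2, 5]
Stage 2 (SUM): sum[0..0]=2, sum[0..1]=5, sum[0..2]=7, sum[0..3]=12 -> [2, 5, 7, 12]
Stage 3 (DIFF): s[0]=2, 5-2=3, 7-5=2, 12-7=5 -> [2, 3, 2, 5]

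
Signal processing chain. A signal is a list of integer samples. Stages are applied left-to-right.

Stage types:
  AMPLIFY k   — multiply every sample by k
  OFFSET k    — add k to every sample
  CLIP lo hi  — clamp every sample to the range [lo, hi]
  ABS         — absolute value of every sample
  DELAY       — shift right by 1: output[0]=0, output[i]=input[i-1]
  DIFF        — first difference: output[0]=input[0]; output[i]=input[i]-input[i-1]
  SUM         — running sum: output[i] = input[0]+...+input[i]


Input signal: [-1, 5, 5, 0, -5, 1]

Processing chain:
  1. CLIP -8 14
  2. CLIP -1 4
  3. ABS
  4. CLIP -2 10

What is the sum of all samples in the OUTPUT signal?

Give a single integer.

Input: [-1, 5, 5, 0, -5, 1]
Stage 1 (CLIP -8 14): clip(-1,-8,14)=-1, clip(5,-8,14)=5, clip(5,-8,14)=5, clip(0,-8,14)=0, clip(-5,-8,14)=-5, clip(1,-8,14)=1 -> [-1, 5, 5, 0, -5, 1]
Stage 2 (CLIP -1 4): clip(-1,-1,4)=-1, clip(5,-1,4)=4, clip(5,-1,4)=4, clip(0,-1,4)=0, clip(-5,-1,4)=-1, clip(1,-1,4)=1 -> [-1, 4, 4, 0, -1, 1]
Stage 3 (ABS): |-1|=1, |4|=4, |4|=4, |0|=0, |-1|=1, |1|=1 -> [1, 4, 4, 0, 1, 1]
Stage 4 (CLIP -2 10): clip(1,-2,10)=1, clip(4,-2,10)=4, clip(4,-2,10)=4, clip(0,-2,10)=0, clip(1,-2,10)=1, clip(1,-2,10)=1 -> [1, 4, 4, 0, 1, 1]
Output sum: 11

Answer: 11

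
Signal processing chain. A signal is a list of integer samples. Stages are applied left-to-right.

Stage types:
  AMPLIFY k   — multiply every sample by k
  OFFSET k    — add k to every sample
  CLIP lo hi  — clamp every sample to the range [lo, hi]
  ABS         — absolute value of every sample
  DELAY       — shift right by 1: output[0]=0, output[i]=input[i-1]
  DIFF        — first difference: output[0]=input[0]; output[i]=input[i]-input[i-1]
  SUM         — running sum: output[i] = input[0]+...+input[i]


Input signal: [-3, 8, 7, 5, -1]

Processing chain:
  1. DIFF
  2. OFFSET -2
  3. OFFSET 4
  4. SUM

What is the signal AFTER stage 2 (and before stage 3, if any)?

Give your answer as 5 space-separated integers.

Input: [-3, 8, 7, 5, -1]
Stage 1 (DIFF): s[0]=-3, 8--3=11, 7-8=-1, 5-7=-2, -1-5=-6 -> [-3, 11, -1, -2, -6]
Stage 2 (OFFSET -2): -3+-2=-5, 11+-2=9, -1+-2=-3, -2+-2=-4, -6+-2=-8 -> [-5, 9, -3, -4, -8]

Answer: -5 9 -3 -4 -8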